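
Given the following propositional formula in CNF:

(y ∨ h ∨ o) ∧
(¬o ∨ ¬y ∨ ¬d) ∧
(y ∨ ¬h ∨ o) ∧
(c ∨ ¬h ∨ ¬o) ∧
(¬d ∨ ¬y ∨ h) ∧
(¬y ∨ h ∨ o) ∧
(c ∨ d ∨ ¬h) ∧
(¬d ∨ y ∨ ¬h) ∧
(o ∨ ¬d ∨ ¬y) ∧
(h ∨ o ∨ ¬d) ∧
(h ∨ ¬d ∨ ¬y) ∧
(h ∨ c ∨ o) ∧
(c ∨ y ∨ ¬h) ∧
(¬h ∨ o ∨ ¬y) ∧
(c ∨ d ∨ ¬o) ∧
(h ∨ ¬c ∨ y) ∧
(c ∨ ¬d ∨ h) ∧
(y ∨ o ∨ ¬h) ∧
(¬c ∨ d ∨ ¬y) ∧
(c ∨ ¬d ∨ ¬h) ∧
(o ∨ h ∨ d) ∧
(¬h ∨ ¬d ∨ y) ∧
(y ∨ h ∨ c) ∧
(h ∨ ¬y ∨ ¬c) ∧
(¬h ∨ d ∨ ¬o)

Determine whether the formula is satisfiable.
No

No, the formula is not satisfiable.

No assignment of truth values to the variables can make all 25 clauses true simultaneously.

The formula is UNSAT (unsatisfiable).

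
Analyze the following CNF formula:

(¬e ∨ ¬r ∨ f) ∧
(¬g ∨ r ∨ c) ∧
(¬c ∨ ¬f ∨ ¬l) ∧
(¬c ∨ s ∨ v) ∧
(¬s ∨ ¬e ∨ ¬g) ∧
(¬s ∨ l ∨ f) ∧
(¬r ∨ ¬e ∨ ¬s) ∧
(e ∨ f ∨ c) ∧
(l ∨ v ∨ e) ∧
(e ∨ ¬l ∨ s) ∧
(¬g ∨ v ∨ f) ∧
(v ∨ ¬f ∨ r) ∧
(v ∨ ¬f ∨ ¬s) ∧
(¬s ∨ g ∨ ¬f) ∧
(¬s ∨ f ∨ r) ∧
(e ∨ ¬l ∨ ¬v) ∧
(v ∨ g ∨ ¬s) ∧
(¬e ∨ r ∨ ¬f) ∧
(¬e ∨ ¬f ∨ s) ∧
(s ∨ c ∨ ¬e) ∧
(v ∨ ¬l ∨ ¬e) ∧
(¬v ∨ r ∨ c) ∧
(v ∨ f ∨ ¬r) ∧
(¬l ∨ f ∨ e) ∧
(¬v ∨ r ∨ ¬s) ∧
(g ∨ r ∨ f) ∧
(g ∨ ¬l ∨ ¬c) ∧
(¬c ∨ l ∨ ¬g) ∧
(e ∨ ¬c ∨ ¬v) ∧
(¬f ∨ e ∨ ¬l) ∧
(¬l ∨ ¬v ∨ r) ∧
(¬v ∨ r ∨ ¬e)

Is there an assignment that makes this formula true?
Yes

Yes, the formula is satisfiable.

One satisfying assignment is: c=False, r=True, e=False, s=False, g=False, l=False, f=True, v=True

Verification: With this assignment, all 32 clauses evaluate to true.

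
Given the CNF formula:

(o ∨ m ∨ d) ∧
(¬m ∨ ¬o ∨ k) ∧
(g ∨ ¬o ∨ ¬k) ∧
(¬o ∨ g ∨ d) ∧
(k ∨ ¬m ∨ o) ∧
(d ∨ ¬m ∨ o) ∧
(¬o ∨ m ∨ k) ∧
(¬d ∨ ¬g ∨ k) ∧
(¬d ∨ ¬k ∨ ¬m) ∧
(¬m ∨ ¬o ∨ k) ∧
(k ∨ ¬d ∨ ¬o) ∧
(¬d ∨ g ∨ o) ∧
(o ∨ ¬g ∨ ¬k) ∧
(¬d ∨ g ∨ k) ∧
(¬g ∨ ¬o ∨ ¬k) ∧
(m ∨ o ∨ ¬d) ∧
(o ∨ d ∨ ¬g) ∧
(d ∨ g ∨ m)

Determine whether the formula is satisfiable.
No

No, the formula is not satisfiable.

No assignment of truth values to the variables can make all 18 clauses true simultaneously.

The formula is UNSAT (unsatisfiable).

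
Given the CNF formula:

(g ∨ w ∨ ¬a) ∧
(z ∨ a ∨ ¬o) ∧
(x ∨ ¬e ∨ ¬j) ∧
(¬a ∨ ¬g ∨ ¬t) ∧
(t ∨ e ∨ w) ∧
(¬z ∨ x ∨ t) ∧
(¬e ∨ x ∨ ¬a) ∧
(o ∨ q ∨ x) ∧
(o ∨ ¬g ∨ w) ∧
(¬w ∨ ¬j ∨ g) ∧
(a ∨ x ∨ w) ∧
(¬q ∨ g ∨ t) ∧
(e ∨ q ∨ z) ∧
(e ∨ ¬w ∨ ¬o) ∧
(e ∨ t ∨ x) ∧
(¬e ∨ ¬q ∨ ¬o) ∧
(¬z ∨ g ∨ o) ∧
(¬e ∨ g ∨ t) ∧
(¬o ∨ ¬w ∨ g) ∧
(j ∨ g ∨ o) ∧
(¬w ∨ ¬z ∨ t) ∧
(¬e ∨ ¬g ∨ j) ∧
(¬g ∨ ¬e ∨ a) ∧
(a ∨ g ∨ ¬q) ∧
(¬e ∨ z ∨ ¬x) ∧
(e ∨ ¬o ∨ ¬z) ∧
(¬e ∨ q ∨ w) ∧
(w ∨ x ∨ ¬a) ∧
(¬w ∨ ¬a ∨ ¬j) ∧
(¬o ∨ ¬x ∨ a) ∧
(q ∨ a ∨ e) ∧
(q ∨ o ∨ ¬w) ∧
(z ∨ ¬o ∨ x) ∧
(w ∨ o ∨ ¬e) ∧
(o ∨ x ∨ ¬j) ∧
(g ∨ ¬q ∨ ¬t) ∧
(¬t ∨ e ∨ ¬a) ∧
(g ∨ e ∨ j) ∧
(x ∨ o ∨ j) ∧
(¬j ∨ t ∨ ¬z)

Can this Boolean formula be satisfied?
Yes

Yes, the formula is satisfiable.

One satisfying assignment is: w=True, z=False, e=False, x=True, q=True, g=True, t=False, o=False, a=True, j=False

Verification: With this assignment, all 40 clauses evaluate to true.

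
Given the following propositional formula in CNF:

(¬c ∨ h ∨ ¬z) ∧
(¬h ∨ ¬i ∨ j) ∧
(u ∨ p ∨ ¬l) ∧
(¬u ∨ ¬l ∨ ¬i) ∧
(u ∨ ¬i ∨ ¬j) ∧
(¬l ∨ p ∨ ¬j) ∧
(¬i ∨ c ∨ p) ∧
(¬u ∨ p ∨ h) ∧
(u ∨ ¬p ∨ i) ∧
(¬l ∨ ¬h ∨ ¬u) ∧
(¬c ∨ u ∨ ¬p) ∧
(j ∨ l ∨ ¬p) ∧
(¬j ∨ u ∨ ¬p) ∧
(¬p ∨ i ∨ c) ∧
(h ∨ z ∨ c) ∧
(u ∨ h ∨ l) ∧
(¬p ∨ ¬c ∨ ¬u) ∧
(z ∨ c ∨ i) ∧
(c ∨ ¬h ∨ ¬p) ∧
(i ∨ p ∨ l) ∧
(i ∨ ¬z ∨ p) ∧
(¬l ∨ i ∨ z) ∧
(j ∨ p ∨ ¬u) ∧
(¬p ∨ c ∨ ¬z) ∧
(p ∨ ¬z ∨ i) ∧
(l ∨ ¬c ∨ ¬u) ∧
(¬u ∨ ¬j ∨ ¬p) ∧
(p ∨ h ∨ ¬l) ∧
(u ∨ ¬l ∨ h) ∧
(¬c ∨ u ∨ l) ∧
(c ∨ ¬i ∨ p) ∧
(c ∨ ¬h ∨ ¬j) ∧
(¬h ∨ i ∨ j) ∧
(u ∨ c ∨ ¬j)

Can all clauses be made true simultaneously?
No

No, the formula is not satisfiable.

No assignment of truth values to the variables can make all 34 clauses true simultaneously.

The formula is UNSAT (unsatisfiable).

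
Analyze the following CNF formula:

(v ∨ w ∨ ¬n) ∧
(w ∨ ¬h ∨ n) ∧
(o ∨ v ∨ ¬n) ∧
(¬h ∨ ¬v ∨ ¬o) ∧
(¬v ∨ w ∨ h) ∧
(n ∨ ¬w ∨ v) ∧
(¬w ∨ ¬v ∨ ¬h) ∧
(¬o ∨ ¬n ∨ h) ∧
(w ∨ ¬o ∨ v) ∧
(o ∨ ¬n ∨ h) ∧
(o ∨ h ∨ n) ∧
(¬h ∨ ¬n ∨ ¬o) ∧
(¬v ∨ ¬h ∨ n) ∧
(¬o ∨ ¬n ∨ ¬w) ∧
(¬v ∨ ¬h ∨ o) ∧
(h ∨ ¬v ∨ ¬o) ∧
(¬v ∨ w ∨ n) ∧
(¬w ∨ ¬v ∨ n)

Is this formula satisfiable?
No

No, the formula is not satisfiable.

No assignment of truth values to the variables can make all 18 clauses true simultaneously.

The formula is UNSAT (unsatisfiable).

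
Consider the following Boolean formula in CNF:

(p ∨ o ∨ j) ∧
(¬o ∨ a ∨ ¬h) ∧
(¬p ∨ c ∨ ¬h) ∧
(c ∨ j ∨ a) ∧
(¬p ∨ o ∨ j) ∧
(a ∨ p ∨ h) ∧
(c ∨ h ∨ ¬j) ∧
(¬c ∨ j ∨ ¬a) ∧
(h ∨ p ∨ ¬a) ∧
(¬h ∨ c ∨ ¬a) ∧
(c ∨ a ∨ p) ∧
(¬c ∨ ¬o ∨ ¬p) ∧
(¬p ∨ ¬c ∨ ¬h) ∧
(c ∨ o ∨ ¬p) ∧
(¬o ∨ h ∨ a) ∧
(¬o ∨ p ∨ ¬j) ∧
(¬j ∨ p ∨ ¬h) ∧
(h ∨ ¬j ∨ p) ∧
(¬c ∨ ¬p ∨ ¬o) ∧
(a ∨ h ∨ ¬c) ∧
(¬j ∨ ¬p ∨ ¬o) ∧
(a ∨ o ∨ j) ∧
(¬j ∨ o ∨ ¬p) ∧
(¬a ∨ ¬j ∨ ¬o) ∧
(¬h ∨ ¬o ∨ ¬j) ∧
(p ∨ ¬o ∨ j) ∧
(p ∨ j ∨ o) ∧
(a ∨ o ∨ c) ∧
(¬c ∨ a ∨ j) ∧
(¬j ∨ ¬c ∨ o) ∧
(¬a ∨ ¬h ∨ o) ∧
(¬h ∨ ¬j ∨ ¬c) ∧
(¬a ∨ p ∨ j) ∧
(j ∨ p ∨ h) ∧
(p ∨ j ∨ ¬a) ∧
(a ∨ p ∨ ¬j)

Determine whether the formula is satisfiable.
Yes

Yes, the formula is satisfiable.

One satisfying assignment is: h=False, p=True, c=False, a=True, j=False, o=True

Verification: With this assignment, all 36 clauses evaluate to true.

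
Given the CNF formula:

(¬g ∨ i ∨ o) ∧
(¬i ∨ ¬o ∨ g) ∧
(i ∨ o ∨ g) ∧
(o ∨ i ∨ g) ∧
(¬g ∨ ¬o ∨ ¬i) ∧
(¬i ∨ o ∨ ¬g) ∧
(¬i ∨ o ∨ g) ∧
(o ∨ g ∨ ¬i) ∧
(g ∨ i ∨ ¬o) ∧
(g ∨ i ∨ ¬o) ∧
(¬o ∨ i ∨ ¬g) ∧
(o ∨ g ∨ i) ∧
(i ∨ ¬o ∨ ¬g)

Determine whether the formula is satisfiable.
No

No, the formula is not satisfiable.

No assignment of truth values to the variables can make all 13 clauses true simultaneously.

The formula is UNSAT (unsatisfiable).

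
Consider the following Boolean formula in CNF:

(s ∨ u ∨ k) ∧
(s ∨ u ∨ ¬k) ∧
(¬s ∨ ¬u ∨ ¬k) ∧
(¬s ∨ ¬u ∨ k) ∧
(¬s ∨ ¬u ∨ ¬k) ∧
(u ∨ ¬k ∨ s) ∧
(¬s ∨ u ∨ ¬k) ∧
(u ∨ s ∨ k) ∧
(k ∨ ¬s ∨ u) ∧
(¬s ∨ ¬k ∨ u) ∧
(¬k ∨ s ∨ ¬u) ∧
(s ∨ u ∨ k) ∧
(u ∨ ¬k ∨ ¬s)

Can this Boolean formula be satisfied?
Yes

Yes, the formula is satisfiable.

One satisfying assignment is: u=True, k=False, s=False

Verification: With this assignment, all 13 clauses evaluate to true.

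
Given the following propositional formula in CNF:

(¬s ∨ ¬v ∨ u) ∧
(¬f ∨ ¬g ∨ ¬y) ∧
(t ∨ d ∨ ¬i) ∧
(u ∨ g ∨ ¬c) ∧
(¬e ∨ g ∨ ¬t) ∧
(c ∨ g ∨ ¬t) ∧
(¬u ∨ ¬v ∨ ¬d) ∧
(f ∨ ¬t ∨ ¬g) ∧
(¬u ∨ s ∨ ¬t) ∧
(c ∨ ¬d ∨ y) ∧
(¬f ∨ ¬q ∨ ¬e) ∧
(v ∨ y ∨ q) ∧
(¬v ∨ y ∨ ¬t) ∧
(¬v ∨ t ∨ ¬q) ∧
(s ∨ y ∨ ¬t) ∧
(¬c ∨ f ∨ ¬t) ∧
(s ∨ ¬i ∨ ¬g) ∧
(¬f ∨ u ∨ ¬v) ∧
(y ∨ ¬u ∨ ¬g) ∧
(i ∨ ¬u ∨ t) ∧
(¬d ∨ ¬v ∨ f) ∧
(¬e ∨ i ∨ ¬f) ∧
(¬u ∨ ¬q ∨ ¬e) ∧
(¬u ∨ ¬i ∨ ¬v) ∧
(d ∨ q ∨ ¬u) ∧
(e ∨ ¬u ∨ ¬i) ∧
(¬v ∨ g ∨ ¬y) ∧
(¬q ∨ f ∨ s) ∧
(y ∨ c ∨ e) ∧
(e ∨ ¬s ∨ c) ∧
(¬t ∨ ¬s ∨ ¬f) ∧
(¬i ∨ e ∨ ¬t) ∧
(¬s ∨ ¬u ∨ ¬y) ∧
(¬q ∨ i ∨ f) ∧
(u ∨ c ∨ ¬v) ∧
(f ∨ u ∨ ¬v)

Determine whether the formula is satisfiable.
Yes

Yes, the formula is satisfiable.

One satisfying assignment is: v=False, f=False, d=False, e=False, s=False, u=False, q=False, i=False, t=False, c=False, g=False, y=True

Verification: With this assignment, all 36 clauses evaluate to true.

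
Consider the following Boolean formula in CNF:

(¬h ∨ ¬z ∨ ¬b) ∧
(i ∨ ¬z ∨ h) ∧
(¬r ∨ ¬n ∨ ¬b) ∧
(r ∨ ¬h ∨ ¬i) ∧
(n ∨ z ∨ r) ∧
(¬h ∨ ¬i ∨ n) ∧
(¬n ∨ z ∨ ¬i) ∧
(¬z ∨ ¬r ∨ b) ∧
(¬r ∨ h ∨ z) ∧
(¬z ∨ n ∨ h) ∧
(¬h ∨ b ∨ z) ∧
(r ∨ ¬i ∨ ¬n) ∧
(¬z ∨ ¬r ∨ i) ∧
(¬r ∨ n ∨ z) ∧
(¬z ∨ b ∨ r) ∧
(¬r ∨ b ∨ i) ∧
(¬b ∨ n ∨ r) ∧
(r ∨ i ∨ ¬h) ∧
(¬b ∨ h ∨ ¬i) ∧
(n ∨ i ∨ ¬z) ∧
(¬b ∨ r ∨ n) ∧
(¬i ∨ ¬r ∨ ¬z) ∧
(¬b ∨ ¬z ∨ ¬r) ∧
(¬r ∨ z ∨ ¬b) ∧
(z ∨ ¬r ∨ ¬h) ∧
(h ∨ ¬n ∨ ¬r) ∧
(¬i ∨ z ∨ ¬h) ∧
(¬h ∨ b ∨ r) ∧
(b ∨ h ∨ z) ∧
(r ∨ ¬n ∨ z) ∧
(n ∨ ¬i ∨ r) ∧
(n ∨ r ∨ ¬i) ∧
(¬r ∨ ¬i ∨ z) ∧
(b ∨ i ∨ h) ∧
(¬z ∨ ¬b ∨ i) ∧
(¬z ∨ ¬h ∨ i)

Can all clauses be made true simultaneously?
No

No, the formula is not satisfiable.

No assignment of truth values to the variables can make all 36 clauses true simultaneously.

The formula is UNSAT (unsatisfiable).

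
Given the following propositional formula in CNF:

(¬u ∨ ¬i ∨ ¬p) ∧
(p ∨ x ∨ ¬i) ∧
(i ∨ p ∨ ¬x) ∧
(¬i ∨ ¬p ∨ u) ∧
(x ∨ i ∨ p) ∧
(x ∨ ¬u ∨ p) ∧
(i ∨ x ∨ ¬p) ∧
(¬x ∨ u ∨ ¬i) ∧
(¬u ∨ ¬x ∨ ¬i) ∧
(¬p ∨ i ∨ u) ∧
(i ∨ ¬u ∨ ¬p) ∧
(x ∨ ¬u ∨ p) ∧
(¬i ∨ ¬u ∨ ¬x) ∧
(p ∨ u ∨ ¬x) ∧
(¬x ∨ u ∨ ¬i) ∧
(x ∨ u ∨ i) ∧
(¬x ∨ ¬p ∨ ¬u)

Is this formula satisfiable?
No

No, the formula is not satisfiable.

No assignment of truth values to the variables can make all 17 clauses true simultaneously.

The formula is UNSAT (unsatisfiable).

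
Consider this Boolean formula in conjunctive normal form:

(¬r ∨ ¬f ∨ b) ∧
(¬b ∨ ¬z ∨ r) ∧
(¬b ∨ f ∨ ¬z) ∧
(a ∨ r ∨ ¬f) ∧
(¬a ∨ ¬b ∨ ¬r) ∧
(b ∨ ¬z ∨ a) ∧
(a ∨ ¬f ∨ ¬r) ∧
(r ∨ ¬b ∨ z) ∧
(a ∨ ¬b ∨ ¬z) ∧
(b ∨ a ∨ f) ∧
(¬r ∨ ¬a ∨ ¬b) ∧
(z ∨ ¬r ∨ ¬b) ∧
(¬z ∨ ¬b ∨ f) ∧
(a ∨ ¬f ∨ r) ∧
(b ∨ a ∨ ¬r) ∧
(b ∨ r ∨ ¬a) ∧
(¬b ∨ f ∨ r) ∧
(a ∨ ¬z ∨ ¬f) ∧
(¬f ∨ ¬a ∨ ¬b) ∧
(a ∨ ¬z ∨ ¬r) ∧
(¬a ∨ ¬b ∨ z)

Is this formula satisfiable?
Yes

Yes, the formula is satisfiable.

One satisfying assignment is: z=False, r=True, f=False, b=False, a=True

Verification: With this assignment, all 21 clauses evaluate to true.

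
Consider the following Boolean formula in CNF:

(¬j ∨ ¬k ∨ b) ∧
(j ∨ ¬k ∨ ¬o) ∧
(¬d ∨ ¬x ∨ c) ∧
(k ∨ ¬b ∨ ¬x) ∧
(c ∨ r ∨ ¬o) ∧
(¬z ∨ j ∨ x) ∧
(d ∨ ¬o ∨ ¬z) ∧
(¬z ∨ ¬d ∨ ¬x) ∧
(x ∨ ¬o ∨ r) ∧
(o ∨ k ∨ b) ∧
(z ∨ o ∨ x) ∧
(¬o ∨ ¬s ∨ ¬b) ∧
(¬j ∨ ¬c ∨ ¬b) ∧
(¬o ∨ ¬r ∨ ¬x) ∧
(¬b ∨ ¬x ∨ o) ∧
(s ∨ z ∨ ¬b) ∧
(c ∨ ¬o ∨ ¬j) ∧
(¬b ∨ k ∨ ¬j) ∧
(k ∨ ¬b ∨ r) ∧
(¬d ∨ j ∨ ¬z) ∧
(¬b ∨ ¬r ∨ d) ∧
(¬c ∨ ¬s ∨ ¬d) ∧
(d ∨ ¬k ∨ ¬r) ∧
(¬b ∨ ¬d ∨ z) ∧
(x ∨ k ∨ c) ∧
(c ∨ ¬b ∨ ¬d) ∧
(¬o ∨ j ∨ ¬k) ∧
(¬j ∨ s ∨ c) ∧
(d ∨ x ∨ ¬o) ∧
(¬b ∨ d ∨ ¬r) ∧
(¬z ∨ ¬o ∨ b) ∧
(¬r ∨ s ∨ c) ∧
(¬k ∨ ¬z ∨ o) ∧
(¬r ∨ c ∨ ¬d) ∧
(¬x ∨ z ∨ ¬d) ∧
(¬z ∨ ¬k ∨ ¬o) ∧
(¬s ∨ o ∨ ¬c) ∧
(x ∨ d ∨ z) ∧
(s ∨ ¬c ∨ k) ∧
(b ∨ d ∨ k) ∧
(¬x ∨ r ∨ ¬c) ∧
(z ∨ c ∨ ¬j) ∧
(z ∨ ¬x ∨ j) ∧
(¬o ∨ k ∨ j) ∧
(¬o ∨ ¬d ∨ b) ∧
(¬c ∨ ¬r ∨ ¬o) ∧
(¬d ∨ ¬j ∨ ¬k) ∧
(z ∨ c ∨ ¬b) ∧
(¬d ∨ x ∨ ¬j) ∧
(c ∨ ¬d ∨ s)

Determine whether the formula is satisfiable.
No

No, the formula is not satisfiable.

No assignment of truth values to the variables can make all 50 clauses true simultaneously.

The formula is UNSAT (unsatisfiable).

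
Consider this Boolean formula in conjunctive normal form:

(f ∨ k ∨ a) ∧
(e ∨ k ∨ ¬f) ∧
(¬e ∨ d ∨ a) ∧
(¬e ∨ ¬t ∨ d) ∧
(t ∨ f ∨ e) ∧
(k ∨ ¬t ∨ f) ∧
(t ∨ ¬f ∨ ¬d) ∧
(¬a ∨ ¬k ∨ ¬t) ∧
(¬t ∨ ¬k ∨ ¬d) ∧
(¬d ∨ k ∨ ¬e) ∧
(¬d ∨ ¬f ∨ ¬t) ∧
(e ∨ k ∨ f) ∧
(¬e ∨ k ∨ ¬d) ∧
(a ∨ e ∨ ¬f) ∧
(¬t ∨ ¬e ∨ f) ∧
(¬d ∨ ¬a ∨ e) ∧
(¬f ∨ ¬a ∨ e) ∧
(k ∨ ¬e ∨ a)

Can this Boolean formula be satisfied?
Yes

Yes, the formula is satisfiable.

One satisfying assignment is: t=False, e=True, k=False, f=False, d=False, a=True

Verification: With this assignment, all 18 clauses evaluate to true.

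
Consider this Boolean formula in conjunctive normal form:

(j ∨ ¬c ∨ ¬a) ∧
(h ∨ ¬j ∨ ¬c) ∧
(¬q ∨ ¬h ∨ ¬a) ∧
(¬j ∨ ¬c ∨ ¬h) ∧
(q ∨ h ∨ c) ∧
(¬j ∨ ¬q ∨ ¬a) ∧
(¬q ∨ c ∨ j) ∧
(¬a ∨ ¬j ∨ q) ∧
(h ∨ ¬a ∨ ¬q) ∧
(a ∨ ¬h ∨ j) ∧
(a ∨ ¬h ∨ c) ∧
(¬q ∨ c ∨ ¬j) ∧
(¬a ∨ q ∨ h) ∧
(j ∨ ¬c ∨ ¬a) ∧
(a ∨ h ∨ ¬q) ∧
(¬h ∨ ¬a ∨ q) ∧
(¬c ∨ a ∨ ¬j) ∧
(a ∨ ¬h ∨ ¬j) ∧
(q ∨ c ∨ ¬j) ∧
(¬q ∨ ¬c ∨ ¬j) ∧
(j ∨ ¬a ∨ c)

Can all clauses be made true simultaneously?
Yes

Yes, the formula is satisfiable.

One satisfying assignment is: j=False, h=False, a=False, c=True, q=False

Verification: With this assignment, all 21 clauses evaluate to true.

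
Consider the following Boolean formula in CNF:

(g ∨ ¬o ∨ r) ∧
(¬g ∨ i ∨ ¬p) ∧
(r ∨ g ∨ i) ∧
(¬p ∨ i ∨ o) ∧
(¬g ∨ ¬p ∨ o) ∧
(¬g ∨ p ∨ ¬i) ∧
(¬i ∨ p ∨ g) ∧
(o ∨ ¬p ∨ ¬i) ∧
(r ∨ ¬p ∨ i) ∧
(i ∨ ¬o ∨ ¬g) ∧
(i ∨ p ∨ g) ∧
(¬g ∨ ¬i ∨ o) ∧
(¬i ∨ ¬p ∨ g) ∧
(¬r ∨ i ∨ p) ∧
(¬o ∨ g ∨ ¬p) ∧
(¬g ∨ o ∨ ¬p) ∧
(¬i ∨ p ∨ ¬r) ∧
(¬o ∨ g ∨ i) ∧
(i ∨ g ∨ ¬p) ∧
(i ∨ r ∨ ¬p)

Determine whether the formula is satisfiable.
Yes

Yes, the formula is satisfiable.

One satisfying assignment is: r=False, p=False, g=True, i=False, o=False

Verification: With this assignment, all 20 clauses evaluate to true.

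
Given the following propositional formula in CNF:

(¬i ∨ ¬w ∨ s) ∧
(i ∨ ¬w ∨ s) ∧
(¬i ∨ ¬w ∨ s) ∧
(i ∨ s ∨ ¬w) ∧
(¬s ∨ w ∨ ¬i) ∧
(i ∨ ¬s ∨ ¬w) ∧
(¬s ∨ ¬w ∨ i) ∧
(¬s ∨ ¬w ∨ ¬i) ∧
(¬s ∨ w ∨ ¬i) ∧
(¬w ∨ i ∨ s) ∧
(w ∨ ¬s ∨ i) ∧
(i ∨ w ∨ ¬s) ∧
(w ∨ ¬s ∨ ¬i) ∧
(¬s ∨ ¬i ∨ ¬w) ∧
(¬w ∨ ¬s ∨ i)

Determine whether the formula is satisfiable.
Yes

Yes, the formula is satisfiable.

One satisfying assignment is: s=False, w=False, i=False

Verification: With this assignment, all 15 clauses evaluate to true.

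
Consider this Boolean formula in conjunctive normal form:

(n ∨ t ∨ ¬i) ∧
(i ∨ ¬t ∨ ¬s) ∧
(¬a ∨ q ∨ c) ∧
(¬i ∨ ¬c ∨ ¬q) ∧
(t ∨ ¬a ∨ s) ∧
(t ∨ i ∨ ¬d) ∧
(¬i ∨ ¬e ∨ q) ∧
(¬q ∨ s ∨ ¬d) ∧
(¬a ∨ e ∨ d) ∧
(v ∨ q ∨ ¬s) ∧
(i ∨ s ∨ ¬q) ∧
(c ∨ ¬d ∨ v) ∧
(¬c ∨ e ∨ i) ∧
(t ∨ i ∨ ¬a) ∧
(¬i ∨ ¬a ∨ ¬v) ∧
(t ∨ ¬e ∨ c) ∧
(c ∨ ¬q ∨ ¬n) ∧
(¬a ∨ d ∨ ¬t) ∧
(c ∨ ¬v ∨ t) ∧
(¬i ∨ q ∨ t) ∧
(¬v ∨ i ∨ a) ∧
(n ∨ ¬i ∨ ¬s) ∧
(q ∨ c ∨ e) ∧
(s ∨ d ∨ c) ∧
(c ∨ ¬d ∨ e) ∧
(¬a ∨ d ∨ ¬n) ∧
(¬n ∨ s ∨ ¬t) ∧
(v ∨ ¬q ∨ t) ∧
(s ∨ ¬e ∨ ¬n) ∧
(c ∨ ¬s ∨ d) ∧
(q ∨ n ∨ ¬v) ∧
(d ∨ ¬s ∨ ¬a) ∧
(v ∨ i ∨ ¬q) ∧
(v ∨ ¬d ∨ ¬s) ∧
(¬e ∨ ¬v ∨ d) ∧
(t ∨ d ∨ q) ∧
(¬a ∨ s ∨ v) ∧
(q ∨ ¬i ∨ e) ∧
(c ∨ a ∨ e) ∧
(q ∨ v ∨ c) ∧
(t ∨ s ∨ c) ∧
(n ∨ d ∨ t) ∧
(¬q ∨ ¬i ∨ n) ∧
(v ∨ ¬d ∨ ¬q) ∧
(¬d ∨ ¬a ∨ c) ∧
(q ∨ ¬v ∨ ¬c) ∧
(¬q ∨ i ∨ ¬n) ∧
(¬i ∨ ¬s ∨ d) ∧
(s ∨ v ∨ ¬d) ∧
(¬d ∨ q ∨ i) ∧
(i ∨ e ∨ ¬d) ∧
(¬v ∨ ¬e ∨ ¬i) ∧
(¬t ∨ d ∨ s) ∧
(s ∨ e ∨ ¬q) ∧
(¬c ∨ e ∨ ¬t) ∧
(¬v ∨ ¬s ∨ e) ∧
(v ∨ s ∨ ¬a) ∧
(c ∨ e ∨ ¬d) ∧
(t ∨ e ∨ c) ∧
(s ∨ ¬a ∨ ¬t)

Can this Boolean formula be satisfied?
No

No, the formula is not satisfiable.

No assignment of truth values to the variables can make all 60 clauses true simultaneously.

The formula is UNSAT (unsatisfiable).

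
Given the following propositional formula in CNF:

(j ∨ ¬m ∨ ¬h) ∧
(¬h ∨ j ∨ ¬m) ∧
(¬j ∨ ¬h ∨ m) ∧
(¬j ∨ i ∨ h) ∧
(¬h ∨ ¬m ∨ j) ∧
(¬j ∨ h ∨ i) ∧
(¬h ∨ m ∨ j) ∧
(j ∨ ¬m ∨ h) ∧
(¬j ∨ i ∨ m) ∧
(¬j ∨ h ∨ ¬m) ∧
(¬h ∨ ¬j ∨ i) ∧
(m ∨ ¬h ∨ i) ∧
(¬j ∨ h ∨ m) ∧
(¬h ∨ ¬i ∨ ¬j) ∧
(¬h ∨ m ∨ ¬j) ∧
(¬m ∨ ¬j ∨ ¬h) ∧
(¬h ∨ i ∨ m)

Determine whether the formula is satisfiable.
Yes

Yes, the formula is satisfiable.

One satisfying assignment is: h=False, m=False, j=False, i=False

Verification: With this assignment, all 17 clauses evaluate to true.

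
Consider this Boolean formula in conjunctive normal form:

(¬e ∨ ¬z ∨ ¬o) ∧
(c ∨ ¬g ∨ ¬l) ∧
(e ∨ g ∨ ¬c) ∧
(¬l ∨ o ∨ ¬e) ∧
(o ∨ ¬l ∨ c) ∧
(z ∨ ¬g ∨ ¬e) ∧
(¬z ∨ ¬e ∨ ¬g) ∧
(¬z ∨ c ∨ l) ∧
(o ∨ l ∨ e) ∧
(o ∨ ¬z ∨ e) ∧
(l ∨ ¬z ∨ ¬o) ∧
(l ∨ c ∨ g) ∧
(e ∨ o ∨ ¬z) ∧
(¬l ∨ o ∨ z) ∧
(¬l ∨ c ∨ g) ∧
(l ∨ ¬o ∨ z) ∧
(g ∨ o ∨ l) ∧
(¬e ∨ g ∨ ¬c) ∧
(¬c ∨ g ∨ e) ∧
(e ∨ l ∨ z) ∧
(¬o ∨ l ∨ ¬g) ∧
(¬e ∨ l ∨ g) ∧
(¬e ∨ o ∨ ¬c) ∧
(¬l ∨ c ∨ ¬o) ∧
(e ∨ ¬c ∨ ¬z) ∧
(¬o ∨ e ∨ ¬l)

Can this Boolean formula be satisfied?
No

No, the formula is not satisfiable.

No assignment of truth values to the variables can make all 26 clauses true simultaneously.

The formula is UNSAT (unsatisfiable).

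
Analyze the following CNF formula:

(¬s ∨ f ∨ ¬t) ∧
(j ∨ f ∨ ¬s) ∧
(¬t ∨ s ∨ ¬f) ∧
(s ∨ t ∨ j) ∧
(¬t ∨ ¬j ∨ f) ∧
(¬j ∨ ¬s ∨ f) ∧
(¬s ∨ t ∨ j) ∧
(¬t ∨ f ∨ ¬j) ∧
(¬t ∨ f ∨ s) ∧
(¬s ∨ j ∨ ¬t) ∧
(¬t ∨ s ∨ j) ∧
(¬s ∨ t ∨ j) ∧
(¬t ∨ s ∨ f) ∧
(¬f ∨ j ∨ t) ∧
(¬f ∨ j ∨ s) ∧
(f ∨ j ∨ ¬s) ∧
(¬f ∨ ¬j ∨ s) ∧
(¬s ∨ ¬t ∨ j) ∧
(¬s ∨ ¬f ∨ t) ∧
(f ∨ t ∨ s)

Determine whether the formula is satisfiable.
Yes

Yes, the formula is satisfiable.

One satisfying assignment is: t=True, s=True, j=True, f=True

Verification: With this assignment, all 20 clauses evaluate to true.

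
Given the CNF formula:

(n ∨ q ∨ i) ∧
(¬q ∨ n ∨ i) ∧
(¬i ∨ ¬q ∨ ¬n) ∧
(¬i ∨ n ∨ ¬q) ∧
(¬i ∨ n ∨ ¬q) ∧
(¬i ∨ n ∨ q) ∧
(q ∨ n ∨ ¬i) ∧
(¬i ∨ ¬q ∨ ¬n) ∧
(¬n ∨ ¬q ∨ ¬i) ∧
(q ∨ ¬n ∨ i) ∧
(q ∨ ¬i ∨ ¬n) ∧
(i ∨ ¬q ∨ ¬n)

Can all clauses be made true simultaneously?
No

No, the formula is not satisfiable.

No assignment of truth values to the variables can make all 12 clauses true simultaneously.

The formula is UNSAT (unsatisfiable).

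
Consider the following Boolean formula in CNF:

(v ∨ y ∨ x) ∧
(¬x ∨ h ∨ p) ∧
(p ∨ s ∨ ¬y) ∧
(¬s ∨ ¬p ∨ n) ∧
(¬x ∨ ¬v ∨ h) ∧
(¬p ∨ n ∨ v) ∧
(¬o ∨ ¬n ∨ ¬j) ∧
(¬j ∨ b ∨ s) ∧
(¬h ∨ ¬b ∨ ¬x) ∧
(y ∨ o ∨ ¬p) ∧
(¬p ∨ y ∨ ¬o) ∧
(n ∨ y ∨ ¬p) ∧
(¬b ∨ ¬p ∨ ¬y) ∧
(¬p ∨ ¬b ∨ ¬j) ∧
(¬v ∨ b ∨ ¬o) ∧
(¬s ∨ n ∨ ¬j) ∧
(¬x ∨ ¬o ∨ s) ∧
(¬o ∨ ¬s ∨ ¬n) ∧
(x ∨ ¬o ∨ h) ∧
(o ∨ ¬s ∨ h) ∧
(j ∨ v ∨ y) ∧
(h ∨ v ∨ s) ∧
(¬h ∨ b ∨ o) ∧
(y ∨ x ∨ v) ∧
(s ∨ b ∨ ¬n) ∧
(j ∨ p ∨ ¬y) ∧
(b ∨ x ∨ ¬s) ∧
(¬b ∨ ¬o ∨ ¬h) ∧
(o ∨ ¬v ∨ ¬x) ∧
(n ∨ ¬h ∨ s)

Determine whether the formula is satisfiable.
Yes

Yes, the formula is satisfiable.

One satisfying assignment is: x=False, o=False, p=False, n=False, v=True, j=False, h=False, s=False, y=False, b=False

Verification: With this assignment, all 30 clauses evaluate to true.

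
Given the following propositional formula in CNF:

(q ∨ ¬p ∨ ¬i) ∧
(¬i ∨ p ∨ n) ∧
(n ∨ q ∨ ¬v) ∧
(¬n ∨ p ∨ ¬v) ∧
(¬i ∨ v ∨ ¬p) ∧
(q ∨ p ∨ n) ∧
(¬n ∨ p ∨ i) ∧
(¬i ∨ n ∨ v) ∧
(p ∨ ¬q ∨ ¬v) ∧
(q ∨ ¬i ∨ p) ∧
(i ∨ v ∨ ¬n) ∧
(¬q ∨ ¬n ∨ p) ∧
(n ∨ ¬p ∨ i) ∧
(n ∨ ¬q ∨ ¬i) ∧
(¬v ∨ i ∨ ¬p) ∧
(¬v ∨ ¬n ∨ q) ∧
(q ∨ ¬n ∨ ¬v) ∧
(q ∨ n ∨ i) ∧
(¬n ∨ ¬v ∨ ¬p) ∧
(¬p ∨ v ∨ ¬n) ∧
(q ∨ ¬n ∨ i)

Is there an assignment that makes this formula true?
Yes

Yes, the formula is satisfiable.

One satisfying assignment is: i=False, q=True, v=False, p=False, n=False

Verification: With this assignment, all 21 clauses evaluate to true.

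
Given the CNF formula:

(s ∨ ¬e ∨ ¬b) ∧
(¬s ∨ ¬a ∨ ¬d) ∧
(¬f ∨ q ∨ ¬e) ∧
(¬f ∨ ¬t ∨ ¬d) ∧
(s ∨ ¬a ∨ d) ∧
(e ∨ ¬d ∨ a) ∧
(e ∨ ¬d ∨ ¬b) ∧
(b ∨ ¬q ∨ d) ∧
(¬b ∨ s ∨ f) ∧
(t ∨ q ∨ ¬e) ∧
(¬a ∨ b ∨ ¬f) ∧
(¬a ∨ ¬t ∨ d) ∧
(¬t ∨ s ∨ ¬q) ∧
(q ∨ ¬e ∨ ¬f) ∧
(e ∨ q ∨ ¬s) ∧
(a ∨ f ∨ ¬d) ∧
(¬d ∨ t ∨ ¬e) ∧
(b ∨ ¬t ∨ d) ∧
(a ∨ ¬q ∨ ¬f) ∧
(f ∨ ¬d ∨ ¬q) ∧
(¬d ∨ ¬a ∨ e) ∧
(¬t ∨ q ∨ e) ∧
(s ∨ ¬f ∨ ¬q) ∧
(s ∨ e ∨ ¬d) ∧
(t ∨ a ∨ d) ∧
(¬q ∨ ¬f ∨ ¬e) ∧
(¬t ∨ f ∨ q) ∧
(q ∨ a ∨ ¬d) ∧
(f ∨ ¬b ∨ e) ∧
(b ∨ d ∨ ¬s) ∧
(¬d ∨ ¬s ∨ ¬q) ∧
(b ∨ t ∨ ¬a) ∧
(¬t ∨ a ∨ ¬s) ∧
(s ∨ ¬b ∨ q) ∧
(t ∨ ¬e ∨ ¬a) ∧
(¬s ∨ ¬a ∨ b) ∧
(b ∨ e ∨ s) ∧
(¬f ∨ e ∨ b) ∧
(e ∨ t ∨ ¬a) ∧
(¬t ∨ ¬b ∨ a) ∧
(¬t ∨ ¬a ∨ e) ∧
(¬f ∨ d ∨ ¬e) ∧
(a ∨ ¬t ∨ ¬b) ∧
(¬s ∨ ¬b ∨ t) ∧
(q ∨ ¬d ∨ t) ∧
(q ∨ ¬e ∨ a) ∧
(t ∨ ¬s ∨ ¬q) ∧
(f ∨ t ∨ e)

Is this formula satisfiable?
No

No, the formula is not satisfiable.

No assignment of truth values to the variables can make all 48 clauses true simultaneously.

The formula is UNSAT (unsatisfiable).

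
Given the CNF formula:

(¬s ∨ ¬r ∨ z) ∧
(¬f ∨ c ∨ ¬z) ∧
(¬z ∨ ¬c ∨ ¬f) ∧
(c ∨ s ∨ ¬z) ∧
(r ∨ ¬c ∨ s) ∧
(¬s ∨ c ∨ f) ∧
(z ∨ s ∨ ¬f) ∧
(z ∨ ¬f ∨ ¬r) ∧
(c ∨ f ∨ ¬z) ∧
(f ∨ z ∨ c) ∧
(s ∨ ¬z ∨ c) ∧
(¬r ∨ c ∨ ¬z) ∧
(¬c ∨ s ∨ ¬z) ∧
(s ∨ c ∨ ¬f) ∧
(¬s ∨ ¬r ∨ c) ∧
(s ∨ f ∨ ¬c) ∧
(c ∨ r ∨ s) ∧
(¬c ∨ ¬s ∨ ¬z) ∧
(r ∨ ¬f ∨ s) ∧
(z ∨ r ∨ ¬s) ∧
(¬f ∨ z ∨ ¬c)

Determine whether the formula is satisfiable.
No

No, the formula is not satisfiable.

No assignment of truth values to the variables can make all 21 clauses true simultaneously.

The formula is UNSAT (unsatisfiable).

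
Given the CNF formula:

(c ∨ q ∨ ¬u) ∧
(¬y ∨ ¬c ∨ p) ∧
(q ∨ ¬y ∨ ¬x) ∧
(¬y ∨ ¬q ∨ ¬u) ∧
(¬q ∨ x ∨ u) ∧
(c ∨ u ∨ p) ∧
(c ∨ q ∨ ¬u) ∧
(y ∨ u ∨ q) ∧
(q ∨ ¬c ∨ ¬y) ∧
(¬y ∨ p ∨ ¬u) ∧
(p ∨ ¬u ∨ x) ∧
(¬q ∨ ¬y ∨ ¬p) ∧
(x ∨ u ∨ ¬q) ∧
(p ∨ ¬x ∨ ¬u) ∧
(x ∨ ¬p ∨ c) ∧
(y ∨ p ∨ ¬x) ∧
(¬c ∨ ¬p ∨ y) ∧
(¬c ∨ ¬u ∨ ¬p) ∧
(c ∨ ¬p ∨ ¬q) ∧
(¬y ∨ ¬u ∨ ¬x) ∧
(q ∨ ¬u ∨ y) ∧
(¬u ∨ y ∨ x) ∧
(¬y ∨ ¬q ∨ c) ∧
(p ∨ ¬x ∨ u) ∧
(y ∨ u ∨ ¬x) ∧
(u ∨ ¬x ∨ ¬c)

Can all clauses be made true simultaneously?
No

No, the formula is not satisfiable.

No assignment of truth values to the variables can make all 26 clauses true simultaneously.

The formula is UNSAT (unsatisfiable).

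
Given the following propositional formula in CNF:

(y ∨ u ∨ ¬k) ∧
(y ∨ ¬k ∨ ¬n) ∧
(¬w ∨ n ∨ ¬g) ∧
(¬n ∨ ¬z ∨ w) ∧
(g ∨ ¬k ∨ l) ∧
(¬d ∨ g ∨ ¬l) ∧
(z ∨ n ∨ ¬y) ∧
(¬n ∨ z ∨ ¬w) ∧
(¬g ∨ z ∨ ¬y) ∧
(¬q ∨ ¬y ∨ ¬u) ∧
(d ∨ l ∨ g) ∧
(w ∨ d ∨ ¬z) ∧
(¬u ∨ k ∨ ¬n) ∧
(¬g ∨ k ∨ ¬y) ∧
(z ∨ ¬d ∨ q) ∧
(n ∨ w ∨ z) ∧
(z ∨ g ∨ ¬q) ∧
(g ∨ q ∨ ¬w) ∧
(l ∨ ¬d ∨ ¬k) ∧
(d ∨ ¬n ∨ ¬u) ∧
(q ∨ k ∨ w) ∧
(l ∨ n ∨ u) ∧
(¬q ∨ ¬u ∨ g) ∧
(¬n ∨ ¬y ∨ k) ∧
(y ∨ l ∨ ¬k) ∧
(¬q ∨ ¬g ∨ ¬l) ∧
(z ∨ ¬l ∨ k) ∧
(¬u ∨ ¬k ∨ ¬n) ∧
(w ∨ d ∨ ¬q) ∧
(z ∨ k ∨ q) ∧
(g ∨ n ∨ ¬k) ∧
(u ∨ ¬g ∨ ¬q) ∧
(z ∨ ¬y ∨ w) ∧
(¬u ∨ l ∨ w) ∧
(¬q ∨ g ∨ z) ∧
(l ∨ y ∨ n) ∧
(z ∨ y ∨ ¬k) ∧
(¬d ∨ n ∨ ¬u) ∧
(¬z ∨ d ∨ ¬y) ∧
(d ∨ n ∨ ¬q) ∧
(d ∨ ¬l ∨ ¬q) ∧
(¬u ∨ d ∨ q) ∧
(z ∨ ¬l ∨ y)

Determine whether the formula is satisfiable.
Yes

Yes, the formula is satisfiable.

One satisfying assignment is: w=True, n=True, y=False, k=False, d=False, z=True, g=True, u=False, q=False, l=False

Verification: With this assignment, all 43 clauses evaluate to true.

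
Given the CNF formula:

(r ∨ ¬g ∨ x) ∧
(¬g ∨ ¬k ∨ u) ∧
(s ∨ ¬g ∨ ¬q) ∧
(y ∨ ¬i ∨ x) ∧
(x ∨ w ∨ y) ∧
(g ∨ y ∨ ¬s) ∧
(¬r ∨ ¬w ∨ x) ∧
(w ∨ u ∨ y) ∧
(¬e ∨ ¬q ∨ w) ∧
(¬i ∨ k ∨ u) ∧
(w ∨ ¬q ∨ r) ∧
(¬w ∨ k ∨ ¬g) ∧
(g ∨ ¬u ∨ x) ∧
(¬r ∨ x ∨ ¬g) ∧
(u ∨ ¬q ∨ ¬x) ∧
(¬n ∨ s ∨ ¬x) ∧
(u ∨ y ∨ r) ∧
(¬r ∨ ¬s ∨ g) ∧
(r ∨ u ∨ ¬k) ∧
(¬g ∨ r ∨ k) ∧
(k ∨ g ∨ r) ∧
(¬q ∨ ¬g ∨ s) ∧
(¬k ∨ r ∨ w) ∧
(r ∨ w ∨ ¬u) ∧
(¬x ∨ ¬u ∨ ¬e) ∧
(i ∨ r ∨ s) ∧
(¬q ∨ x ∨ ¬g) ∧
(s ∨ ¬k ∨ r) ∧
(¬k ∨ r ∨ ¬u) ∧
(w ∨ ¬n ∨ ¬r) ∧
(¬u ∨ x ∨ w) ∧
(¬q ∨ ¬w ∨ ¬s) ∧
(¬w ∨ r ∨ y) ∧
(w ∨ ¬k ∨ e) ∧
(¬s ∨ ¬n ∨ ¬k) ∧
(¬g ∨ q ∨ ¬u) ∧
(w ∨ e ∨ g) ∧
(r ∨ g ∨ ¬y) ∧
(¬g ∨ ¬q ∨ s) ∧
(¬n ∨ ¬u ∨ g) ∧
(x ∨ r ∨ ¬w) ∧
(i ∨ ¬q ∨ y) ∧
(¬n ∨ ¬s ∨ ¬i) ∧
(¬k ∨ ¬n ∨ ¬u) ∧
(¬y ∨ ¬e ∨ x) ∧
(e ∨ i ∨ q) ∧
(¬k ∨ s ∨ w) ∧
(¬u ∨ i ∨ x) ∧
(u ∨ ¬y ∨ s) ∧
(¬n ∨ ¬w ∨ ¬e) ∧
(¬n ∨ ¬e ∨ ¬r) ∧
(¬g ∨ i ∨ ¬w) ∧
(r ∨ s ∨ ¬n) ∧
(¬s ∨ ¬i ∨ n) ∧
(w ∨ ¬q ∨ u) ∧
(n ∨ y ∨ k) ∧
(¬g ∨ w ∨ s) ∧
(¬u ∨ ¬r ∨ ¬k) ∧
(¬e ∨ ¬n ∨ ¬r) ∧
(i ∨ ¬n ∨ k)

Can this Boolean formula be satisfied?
Yes

Yes, the formula is satisfiable.

One satisfying assignment is: k=False, w=False, s=True, g=True, i=False, q=True, u=True, e=False, y=True, r=True, n=False, x=True

Verification: With this assignment, all 60 clauses evaluate to true.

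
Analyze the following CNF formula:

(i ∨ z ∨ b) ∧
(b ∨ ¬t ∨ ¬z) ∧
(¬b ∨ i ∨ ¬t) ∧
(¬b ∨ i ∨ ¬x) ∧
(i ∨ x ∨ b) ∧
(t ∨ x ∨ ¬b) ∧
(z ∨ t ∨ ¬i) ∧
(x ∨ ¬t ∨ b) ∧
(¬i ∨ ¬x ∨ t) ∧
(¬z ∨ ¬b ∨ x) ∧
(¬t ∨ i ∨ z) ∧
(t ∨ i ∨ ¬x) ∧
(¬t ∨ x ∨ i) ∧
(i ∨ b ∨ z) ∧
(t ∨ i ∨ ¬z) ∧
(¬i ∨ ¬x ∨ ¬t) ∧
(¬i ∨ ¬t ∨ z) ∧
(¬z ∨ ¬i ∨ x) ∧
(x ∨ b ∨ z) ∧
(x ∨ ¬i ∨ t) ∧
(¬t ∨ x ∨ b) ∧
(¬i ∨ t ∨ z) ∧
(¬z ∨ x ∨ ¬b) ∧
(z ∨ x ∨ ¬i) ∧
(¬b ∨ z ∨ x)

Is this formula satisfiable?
No

No, the formula is not satisfiable.

No assignment of truth values to the variables can make all 25 clauses true simultaneously.

The formula is UNSAT (unsatisfiable).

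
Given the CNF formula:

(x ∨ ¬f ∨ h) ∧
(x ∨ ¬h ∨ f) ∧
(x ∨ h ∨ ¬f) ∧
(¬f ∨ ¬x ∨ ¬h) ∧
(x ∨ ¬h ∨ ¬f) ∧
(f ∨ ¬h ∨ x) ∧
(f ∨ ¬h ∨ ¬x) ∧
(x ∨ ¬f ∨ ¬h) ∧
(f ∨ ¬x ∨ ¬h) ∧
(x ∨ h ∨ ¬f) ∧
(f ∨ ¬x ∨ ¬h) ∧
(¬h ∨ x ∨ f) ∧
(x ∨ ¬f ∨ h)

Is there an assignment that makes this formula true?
Yes

Yes, the formula is satisfiable.

One satisfying assignment is: h=False, x=False, f=False

Verification: With this assignment, all 13 clauses evaluate to true.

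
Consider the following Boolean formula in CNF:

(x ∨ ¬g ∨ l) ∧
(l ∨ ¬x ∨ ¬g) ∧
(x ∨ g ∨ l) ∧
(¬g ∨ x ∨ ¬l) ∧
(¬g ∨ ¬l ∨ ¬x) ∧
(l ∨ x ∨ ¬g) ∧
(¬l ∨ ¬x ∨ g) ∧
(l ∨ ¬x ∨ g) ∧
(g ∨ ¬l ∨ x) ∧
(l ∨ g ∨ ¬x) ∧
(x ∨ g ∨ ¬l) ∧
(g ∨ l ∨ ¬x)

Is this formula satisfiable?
No

No, the formula is not satisfiable.

No assignment of truth values to the variables can make all 12 clauses true simultaneously.

The formula is UNSAT (unsatisfiable).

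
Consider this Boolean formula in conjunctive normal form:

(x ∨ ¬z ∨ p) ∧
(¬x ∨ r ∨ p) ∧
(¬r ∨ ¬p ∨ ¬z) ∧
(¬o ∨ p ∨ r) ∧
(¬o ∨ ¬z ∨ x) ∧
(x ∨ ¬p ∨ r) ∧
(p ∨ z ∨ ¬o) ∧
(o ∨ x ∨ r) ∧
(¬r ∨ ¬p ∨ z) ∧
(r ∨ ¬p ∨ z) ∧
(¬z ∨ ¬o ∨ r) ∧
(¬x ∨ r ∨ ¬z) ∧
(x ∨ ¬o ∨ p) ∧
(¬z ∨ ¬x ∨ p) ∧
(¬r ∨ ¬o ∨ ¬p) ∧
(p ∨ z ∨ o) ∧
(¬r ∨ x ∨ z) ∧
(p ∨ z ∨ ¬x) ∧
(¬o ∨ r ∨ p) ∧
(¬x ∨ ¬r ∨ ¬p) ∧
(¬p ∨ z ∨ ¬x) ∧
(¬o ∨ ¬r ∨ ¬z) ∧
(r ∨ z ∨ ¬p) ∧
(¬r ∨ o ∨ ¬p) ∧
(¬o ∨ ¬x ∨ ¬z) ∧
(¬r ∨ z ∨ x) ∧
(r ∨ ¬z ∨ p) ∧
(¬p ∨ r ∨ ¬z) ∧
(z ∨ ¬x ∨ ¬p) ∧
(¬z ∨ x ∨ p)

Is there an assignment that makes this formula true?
No

No, the formula is not satisfiable.

No assignment of truth values to the variables can make all 30 clauses true simultaneously.

The formula is UNSAT (unsatisfiable).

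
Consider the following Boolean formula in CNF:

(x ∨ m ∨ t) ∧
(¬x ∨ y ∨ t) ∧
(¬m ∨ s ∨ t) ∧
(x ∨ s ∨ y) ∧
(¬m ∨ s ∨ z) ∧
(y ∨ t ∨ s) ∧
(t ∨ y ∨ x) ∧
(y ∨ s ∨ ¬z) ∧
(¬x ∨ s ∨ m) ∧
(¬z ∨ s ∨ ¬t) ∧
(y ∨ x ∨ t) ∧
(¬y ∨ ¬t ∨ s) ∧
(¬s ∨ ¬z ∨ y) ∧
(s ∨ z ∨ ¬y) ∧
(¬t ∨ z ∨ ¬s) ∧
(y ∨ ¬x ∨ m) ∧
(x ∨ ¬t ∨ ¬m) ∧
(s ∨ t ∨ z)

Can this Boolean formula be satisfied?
Yes

Yes, the formula is satisfiable.

One satisfying assignment is: s=True, z=True, x=False, m=False, t=True, y=True

Verification: With this assignment, all 18 clauses evaluate to true.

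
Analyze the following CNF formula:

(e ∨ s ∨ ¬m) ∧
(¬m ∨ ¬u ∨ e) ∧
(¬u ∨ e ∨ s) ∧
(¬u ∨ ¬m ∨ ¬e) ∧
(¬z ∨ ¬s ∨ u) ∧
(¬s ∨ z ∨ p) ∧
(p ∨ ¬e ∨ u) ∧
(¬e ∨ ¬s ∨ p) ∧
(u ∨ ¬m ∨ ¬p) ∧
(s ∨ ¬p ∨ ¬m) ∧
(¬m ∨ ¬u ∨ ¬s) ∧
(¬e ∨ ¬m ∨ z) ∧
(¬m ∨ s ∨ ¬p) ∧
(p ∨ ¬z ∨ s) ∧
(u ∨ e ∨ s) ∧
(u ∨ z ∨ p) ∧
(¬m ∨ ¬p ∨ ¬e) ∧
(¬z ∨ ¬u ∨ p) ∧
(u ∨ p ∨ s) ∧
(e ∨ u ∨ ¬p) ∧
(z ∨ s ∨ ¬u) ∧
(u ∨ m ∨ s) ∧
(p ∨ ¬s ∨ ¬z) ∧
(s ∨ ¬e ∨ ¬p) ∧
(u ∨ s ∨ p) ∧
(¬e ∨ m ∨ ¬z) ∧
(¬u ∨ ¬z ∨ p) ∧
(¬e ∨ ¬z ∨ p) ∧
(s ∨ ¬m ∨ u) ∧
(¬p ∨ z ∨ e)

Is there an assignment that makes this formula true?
Yes

Yes, the formula is satisfiable.

One satisfying assignment is: p=True, s=True, e=True, z=False, m=False, u=False

Verification: With this assignment, all 30 clauses evaluate to true.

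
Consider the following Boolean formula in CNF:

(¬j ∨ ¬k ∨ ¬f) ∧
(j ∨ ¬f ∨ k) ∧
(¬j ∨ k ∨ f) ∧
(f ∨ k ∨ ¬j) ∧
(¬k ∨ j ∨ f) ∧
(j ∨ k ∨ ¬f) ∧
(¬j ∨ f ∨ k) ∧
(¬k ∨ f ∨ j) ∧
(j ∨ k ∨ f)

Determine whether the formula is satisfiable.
Yes

Yes, the formula is satisfiable.

One satisfying assignment is: k=False, f=True, j=True

Verification: With this assignment, all 9 clauses evaluate to true.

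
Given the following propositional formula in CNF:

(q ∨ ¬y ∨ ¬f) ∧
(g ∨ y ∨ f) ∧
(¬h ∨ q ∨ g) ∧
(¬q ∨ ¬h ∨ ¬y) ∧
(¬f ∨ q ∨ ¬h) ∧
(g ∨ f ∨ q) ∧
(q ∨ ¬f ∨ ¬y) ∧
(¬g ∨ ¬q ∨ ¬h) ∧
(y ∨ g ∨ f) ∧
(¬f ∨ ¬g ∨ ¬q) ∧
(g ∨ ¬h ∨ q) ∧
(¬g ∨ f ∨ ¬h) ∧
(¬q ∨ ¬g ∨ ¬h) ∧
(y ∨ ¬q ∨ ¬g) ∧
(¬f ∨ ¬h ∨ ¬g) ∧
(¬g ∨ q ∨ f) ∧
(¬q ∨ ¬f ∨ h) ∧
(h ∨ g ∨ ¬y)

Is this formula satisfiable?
Yes

Yes, the formula is satisfiable.

One satisfying assignment is: h=False, f=True, g=False, q=False, y=False

Verification: With this assignment, all 18 clauses evaluate to true.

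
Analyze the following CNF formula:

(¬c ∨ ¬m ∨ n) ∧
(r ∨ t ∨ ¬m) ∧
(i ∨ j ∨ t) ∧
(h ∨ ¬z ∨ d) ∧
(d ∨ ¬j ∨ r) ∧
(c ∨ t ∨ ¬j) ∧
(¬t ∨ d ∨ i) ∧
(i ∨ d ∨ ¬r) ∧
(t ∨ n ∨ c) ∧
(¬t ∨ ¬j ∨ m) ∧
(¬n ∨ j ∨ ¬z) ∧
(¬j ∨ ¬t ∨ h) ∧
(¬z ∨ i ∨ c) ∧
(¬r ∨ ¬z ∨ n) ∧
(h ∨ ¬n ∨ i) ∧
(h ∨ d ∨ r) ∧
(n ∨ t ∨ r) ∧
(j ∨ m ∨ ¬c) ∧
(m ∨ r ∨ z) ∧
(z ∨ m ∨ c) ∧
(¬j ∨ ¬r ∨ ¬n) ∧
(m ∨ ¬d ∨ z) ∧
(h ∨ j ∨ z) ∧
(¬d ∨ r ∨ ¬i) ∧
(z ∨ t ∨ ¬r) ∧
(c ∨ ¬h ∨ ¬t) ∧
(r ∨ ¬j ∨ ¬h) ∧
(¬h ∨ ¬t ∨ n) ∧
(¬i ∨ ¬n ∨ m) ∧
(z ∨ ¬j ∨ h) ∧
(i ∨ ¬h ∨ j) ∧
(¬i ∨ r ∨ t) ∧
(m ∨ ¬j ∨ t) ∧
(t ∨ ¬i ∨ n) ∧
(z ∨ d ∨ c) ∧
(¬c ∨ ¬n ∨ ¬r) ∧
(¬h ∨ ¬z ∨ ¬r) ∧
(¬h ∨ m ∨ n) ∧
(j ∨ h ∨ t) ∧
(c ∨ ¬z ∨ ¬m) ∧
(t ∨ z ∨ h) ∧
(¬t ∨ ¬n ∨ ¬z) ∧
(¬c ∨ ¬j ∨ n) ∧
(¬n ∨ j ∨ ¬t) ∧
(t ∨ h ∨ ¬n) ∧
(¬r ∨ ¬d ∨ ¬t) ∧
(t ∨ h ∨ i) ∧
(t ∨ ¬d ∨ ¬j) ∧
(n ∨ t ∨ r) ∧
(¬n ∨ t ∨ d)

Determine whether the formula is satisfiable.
No

No, the formula is not satisfiable.

No assignment of truth values to the variables can make all 50 clauses true simultaneously.

The formula is UNSAT (unsatisfiable).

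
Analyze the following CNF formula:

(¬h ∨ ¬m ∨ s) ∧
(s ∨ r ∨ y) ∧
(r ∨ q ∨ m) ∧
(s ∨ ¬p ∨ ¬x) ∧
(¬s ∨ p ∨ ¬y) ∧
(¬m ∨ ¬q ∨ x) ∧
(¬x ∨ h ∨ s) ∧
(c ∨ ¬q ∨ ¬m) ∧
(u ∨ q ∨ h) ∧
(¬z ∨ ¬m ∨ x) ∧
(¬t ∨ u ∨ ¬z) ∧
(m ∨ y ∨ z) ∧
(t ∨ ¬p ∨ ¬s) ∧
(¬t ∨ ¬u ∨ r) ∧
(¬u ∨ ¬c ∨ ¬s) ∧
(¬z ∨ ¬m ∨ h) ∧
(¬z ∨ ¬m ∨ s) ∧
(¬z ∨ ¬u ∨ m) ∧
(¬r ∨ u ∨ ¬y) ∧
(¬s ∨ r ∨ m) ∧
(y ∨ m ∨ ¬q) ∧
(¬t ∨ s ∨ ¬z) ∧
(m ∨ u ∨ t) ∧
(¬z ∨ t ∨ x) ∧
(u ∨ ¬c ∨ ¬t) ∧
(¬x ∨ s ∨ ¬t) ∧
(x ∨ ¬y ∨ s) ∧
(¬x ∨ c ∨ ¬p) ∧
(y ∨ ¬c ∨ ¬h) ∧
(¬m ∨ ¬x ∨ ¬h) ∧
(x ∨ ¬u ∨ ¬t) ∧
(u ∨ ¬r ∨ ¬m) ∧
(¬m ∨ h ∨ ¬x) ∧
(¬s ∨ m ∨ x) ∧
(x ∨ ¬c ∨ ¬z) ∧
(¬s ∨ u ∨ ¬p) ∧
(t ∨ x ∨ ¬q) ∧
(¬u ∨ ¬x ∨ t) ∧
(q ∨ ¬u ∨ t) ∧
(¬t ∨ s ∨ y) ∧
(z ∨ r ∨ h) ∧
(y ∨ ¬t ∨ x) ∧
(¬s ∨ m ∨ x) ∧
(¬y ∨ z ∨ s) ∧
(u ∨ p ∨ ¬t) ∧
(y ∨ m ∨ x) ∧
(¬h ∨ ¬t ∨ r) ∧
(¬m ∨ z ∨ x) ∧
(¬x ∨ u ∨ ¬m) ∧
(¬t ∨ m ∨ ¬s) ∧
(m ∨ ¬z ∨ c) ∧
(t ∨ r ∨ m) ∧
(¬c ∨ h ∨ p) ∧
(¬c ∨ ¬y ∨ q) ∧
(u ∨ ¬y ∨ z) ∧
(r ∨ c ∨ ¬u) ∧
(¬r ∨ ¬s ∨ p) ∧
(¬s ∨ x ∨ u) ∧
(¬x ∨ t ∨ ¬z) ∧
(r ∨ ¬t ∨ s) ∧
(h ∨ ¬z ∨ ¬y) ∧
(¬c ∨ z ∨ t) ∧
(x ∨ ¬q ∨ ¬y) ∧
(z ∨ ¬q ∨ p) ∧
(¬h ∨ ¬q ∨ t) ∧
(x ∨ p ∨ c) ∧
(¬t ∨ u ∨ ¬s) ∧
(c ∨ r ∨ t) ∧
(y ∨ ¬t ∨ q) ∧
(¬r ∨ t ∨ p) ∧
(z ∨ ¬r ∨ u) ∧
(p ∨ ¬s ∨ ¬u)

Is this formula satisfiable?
No

No, the formula is not satisfiable.

No assignment of truth values to the variables can make all 72 clauses true simultaneously.

The formula is UNSAT (unsatisfiable).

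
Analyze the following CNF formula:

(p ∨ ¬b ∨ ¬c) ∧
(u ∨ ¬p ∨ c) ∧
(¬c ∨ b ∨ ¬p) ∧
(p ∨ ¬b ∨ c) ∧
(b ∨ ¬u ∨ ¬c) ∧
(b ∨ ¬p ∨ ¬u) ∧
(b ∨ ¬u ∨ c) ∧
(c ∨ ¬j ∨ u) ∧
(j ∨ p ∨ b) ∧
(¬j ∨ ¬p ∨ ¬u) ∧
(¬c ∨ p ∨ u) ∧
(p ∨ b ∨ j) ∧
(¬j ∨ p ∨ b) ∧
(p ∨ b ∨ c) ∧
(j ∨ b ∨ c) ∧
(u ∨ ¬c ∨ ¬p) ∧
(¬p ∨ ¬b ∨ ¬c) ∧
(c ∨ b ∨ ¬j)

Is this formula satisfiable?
Yes

Yes, the formula is satisfiable.

One satisfying assignment is: b=True, j=False, c=False, u=True, p=True

Verification: With this assignment, all 18 clauses evaluate to true.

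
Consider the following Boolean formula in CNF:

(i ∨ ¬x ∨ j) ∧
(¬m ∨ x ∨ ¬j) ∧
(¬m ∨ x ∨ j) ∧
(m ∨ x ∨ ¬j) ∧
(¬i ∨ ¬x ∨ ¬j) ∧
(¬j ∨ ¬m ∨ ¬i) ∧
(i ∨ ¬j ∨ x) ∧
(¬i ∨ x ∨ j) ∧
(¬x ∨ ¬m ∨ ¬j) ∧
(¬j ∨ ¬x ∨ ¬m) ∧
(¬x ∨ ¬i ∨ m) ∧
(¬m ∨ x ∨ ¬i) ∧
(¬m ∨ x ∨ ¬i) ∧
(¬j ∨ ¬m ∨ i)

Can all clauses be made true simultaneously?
Yes

Yes, the formula is satisfiable.

One satisfying assignment is: i=False, j=False, x=False, m=False

Verification: With this assignment, all 14 clauses evaluate to true.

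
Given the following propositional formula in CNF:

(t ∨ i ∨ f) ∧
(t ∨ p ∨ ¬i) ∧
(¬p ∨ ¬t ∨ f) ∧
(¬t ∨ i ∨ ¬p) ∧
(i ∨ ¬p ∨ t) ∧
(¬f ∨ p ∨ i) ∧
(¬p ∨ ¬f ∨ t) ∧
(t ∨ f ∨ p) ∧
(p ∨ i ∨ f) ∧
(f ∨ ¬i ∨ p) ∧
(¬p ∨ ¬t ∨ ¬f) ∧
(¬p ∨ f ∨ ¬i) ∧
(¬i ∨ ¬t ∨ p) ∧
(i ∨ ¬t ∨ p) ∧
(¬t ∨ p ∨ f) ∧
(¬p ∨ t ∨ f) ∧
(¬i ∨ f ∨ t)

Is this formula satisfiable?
No

No, the formula is not satisfiable.

No assignment of truth values to the variables can make all 17 clauses true simultaneously.

The formula is UNSAT (unsatisfiable).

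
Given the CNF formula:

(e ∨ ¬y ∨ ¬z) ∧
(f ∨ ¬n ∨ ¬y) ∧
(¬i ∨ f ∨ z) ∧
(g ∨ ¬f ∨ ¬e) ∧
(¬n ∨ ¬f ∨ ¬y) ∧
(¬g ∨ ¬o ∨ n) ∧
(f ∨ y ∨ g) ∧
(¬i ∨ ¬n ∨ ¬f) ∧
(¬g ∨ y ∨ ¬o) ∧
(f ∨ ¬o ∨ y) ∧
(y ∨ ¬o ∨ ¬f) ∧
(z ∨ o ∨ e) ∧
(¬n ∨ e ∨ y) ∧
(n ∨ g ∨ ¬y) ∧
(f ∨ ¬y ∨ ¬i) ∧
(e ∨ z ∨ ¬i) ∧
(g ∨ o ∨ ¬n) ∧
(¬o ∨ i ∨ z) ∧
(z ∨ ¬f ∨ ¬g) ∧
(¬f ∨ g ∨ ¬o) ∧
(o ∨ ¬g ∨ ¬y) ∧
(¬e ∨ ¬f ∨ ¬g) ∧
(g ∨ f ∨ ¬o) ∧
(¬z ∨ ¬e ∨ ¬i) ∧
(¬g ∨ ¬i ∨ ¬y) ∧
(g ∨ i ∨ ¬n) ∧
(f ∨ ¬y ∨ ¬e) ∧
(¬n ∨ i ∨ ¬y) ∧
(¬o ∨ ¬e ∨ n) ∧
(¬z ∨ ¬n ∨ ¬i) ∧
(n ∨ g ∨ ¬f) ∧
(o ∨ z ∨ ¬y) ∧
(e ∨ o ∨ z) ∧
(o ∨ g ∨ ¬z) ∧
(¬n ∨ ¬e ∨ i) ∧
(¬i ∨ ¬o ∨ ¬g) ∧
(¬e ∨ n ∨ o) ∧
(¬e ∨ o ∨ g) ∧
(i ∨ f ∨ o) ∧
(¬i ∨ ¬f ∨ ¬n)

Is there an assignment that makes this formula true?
Yes

Yes, the formula is satisfiable.

One satisfying assignment is: e=False, i=False, n=False, o=False, z=True, g=True, y=False, f=True

Verification: With this assignment, all 40 clauses evaluate to true.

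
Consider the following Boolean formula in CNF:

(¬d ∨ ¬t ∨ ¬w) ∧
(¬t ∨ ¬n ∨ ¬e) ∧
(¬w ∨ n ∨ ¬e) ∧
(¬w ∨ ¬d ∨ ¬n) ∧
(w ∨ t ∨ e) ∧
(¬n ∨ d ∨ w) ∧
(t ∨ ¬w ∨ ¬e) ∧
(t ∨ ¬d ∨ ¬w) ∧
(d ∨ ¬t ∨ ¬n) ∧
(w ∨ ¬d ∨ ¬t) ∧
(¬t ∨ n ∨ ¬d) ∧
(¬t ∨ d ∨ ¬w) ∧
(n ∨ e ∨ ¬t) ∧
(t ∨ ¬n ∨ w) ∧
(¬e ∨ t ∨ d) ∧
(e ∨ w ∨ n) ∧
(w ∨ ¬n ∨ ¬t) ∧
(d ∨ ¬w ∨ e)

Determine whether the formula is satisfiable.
Yes

Yes, the formula is satisfiable.

One satisfying assignment is: d=True, e=True, w=False, t=False, n=False

Verification: With this assignment, all 18 clauses evaluate to true.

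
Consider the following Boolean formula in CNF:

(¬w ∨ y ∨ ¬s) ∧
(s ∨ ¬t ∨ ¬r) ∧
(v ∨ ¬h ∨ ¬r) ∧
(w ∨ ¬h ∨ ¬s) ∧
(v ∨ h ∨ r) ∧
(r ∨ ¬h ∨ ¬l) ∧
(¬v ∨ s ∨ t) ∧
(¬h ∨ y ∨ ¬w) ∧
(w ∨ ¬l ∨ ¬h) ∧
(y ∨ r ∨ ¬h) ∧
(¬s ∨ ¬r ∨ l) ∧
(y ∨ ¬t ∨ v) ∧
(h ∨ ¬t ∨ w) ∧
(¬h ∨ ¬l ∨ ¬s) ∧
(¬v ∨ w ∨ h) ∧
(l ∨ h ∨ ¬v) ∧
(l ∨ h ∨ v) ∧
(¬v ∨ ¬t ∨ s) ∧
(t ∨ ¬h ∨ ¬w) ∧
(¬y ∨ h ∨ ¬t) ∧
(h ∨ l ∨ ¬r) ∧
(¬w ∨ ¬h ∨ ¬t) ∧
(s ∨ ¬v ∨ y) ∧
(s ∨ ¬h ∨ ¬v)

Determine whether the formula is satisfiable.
Yes

Yes, the formula is satisfiable.

One satisfying assignment is: h=True, s=False, t=False, y=True, l=False, w=False, r=False, v=False

Verification: With this assignment, all 24 clauses evaluate to true.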